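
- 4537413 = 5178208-9715621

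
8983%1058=519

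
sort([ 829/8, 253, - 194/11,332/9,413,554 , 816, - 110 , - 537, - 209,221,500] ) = [ - 537,-209,- 110,-194/11, 332/9, 829/8, 221, 253 , 413,  500,554,816 ]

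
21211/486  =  43 + 313/486 = 43.64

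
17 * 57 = 969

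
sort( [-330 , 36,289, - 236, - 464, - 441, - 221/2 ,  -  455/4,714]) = [ - 464, - 441,  -  330, - 236, - 455/4,- 221/2,  36,289,714] 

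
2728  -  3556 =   -  828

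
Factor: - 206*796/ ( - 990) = 2^2*3^(  -  2 )*5^ ( - 1)*11^( - 1 )*103^1* 199^1 = 81988/495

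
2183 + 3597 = 5780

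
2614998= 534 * 4897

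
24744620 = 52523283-27778663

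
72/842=36/421 = 0.09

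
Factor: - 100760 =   -  2^3 * 5^1 * 11^1*229^1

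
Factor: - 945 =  - 3^3*5^1*7^1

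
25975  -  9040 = 16935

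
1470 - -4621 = 6091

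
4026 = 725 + 3301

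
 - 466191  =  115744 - 581935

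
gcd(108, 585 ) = 9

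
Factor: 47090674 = 2^1 * 31^1*617^1*1231^1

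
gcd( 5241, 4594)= 1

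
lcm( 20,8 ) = 40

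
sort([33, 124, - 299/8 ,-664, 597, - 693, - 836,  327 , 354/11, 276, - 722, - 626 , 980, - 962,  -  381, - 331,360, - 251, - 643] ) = [ - 962, - 836,-722, - 693,  -  664, - 643,-626, - 381, -331, - 251 , - 299/8, 354/11,33, 124, 276, 327, 360, 597,980] 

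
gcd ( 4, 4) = 4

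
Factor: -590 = - 2^1*5^1 *59^1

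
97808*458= 44796064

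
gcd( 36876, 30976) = 4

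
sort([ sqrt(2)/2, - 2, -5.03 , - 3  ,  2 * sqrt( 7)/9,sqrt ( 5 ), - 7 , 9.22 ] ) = [-7, - 5.03,-3 , - 2,2*sqrt( 7 ) /9, sqrt (2 )/2, sqrt( 5), 9.22]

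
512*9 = 4608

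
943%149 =49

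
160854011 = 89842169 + 71011842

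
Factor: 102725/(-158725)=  - 587/907 = - 587^1*907^( - 1) 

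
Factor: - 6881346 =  - 2^1 * 3^2*431^1*887^1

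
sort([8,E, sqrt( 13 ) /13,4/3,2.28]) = [sqrt(13 ) /13,  4/3, 2.28, E  ,  8 ]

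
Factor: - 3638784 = -2^9*3^1 * 23^1 * 103^1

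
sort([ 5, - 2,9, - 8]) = [ - 8,-2, 5, 9]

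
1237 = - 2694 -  - 3931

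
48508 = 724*67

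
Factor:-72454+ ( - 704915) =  - 3^1*259123^1  =  - 777369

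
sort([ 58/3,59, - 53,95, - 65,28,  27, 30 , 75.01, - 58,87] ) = [ - 65, - 58, - 53, 58/3,27, 28, 30,  59  ,  75.01, 87, 95 ] 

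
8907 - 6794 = 2113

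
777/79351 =777/79351= 0.01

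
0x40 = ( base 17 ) 3D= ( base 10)64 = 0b1000000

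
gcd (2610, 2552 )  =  58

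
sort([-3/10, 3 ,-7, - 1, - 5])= [-7 ,- 5 ,-1 , - 3/10, 3]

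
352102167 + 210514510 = 562616677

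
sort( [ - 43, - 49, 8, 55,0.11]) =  [ - 49, - 43,  0.11, 8,55]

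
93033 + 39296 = 132329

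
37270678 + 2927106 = 40197784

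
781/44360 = 781/44360=0.02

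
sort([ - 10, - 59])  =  [ - 59, - 10 ]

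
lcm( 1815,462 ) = 25410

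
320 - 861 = -541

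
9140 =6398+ 2742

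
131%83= 48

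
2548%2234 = 314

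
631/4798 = 631/4798 = 0.13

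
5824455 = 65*89607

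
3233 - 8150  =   - 4917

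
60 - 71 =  - 11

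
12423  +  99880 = 112303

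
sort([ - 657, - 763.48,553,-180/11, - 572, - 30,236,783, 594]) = [ - 763.48, - 657, - 572,- 30,-180/11, 236,553,594,  783]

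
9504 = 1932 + 7572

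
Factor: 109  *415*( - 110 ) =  - 4975850 = - 2^1*5^2*11^1*83^1*109^1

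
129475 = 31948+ 97527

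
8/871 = 8/871= 0.01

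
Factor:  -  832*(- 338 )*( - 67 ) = - 2^7*13^3*67^1= - 18841472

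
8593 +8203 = 16796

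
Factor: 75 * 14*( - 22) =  - 23100= - 2^2  *3^1*5^2*7^1 * 11^1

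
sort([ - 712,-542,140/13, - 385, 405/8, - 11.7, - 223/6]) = [-712,  -  542 , - 385, - 223/6, - 11.7, 140/13,405/8 ]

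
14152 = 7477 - - 6675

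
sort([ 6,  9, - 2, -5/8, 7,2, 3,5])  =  [ -2, - 5/8, 2, 3, 5,6, 7,9]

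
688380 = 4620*149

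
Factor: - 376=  - 2^3*47^1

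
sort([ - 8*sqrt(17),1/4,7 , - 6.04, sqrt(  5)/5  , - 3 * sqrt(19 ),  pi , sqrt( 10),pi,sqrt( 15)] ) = [ - 8 * sqrt(17 ), - 3*sqrt( 19 ), - 6.04,1/4,sqrt ( 5 )/5,pi,pi,sqrt (10 ),  sqrt( 15),7] 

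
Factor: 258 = 2^1*3^1*43^1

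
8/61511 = 8/61511 = 0.00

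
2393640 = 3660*654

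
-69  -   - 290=221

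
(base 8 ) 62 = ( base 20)2a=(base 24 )22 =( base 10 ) 50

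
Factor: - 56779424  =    -  2^5 *13^1 * 41^1*3329^1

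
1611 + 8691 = 10302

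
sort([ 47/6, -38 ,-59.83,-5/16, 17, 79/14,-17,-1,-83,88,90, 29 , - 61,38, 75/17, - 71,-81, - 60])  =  [-83, - 81,-71, - 61, - 60,-59.83, - 38,-17,-1, - 5/16,75/17,79/14, 47/6,17, 29,38, 88,90 ] 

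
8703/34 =255 + 33/34 = 255.97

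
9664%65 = 44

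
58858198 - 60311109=-1452911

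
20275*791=16037525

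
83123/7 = 11874 + 5/7 = 11874.71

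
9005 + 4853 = 13858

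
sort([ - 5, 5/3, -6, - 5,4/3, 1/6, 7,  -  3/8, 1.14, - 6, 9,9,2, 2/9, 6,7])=[ - 6, - 6, - 5, - 5, - 3/8,1/6  ,  2/9, 1.14, 4/3, 5/3, 2, 6, 7, 7,  9, 9]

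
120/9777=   40/3259 = 0.01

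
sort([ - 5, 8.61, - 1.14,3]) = [- 5,- 1.14,  3,  8.61 ]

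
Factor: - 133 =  - 7^1 * 19^1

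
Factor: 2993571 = 3^3*7^1*47^1*337^1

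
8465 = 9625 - 1160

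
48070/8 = 24035/4 = 6008.75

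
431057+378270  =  809327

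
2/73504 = 1/36752 = 0.00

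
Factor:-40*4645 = - 185800 = -  2^3*5^2*929^1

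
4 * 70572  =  282288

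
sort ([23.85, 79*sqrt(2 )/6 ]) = [79*sqrt ( 2)/6, 23.85]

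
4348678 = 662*6569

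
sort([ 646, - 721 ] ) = [ - 721,646 ]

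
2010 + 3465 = 5475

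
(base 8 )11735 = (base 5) 130320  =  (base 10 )5085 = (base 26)7DF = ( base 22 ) AB3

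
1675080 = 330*5076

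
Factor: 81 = 3^4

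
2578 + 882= 3460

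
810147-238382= 571765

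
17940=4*4485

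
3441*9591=33002631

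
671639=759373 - 87734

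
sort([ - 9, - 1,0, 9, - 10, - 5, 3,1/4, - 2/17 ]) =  [ - 10, - 9,-5, - 1,  -  2/17,0,  1/4,3,  9 ]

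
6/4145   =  6/4145=0.00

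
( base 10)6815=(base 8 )15237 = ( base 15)2045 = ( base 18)130b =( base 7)25604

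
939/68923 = 939/68923 = 0.01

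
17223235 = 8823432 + 8399803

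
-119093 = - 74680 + -44413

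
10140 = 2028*5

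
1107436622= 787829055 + 319607567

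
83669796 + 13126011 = 96795807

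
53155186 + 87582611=140737797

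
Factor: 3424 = 2^5*107^1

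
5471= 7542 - 2071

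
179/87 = 2 + 5/87  =  2.06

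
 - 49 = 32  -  81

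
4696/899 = 4696/899 = 5.22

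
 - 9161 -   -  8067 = -1094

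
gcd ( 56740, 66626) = 2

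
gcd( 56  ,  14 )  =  14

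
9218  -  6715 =2503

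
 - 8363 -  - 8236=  - 127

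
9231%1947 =1443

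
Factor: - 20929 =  - 20929^1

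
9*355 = 3195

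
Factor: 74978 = 2^1*37489^1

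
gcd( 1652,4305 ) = 7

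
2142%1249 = 893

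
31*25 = 775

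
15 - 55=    - 40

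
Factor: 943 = 23^1*41^1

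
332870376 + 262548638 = 595419014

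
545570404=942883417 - 397313013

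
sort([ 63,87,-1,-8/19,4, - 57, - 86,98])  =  [  -  86, - 57, - 1,-8/19,  4, 63,87,98] 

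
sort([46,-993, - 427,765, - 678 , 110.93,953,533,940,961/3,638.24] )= [ - 993, - 678, - 427, 46,110.93,961/3,533,638.24,765,940,953] 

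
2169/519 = 4 + 31/173 = 4.18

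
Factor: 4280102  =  2^1*47^1*45533^1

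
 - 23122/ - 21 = 23122/21=   1101.05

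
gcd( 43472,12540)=836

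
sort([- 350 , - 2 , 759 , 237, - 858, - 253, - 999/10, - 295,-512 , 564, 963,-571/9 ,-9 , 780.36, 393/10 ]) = [-858, - 512, - 350,-295 ,-253 , - 999/10, - 571/9, - 9, - 2, 393/10,237, 564 , 759, 780.36, 963]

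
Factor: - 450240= -2^6 * 3^1 * 5^1*7^1 * 67^1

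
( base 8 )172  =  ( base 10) 122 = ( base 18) 6E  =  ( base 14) 8A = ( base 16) 7A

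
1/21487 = 1/21487 =0.00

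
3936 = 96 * 41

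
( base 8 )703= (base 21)10a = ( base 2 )111000011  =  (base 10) 451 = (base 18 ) 171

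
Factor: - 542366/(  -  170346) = 3^( -1)*29^( - 1)*277^1 = 277/87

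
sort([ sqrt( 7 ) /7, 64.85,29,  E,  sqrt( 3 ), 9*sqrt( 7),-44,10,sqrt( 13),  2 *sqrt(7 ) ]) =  [ - 44,sqrt(7 ) /7,sqrt(3 ),  E,  sqrt( 13 ),2*sqrt( 7 ), 10,9 *sqrt(7 ), 29, 64.85]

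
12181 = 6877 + 5304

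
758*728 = 551824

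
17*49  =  833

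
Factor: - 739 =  - 739^1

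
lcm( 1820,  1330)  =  34580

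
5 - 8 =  - 3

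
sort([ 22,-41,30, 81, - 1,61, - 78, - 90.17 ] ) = [ - 90.17,  -  78,  -  41,- 1, 22,30, 61,81]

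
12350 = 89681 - 77331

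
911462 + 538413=1449875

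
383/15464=383/15464 = 0.02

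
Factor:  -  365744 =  - 2^4*22859^1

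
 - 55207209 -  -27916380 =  - 27290829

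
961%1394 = 961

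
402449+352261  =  754710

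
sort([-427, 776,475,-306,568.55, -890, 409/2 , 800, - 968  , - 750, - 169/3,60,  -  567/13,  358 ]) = [ - 968, - 890, - 750, - 427,-306, - 169/3, - 567/13,60, 409/2, 358, 475, 568.55, 776, 800 ] 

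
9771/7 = 1395+ 6/7 = 1395.86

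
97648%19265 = 1323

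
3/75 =1/25 = 0.04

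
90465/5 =18093= 18093.00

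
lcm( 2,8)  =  8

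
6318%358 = 232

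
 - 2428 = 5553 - 7981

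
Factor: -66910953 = -3^1*22303651^1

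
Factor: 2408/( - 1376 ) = - 7/4=- 2^( - 2 )*7^1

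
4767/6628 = 4767/6628 = 0.72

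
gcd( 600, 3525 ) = 75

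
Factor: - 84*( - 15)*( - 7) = - 8820 = - 2^2*3^2 * 5^1*7^2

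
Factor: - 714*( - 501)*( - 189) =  - 67607946 = -2^1 *3^5*7^2*17^1*167^1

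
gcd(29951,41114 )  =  61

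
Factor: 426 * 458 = 195108 = 2^2*3^1*71^1*229^1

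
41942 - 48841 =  - 6899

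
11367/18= 631 + 1/2 = 631.50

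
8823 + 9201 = 18024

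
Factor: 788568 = 2^3*3^1*11^1  *  29^1*103^1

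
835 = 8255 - 7420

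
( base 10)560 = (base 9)682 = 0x230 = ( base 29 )j9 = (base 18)1D2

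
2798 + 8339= 11137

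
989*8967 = 8868363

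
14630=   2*7315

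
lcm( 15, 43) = 645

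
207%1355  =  207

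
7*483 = 3381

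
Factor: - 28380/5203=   -2^2*3^1*5^1*  11^(-1) = -60/11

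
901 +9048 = 9949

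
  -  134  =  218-352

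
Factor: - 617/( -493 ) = 17^(-1)*29^(  -  1)*617^1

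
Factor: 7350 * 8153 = 2^1* 3^1*5^2 *7^2 * 31^1*263^1 = 59924550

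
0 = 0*742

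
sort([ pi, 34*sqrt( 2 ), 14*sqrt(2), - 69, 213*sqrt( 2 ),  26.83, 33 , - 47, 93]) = [ - 69, -47, pi,  14*sqrt( 2 ),26.83,33,34 * sqrt( 2 ),  93,  213*sqrt( 2 )]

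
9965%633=470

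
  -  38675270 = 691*( - 55970)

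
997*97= 96709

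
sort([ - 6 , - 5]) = [- 6,-5]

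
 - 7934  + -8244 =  - 16178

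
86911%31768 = 23375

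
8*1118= 8944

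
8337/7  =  1191 = 1191.00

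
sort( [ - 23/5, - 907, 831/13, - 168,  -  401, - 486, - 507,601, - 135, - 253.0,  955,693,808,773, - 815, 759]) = [ - 907, - 815, - 507,-486, - 401,- 253.0, - 168, - 135, - 23/5,831/13, 601 , 693,759,773,808, 955]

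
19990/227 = 19990/227=88.06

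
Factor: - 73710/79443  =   - 90/97 = - 2^1 * 3^2*5^1*97^ ( - 1 )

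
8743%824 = 503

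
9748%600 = 148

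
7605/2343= 3  +  192/781= 3.25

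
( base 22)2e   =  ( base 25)28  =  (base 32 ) 1Q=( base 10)58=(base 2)111010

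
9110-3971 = 5139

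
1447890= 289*5010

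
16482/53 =310  +  52/53 = 310.98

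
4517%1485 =62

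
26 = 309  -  283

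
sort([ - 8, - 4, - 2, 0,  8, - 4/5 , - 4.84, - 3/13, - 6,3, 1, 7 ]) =[ - 8 , - 6,-4.84, - 4, - 2, - 4/5, - 3/13, 0,1,  3,7,8]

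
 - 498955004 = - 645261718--146306714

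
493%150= 43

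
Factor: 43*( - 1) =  - 43 = - 43^1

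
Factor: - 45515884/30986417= - 2^2*7^(-1) * 11^(  -  1) * 103^( - 1 )  *1759^1*3907^( - 1) * 6469^1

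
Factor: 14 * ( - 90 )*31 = -39060 = - 2^2*3^2*5^1*7^1*31^1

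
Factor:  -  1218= - 2^1*3^1*7^1*29^1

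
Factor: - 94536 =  - 2^3*3^2*13^1*101^1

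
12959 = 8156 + 4803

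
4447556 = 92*48343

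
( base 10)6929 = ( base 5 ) 210204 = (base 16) 1B11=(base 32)6OH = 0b1101100010001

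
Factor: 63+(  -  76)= - 13^1 = - 13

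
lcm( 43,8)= 344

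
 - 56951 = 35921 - 92872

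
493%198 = 97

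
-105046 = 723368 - 828414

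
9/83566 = 9/83566 = 0.00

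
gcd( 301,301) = 301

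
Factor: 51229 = 51229^1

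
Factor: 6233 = 23^1*271^1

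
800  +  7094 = 7894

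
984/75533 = 984/75533 = 0.01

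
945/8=118 + 1/8 = 118.12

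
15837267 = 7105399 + 8731868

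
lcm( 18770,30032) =150160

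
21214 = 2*10607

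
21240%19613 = 1627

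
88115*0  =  0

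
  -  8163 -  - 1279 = - 6884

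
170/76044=85/38022   =  0.00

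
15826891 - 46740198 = - 30913307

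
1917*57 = 109269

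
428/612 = 107/153 =0.70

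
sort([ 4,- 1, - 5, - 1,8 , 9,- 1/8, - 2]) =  [ - 5,-2, - 1,-1,  -  1/8, 4,  8,9 ] 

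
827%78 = 47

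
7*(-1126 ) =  -7882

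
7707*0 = 0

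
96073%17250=9823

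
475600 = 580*820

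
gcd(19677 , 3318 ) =21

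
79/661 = 79/661 = 0.12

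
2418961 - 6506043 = -4087082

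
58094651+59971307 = 118065958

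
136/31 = 136/31= 4.39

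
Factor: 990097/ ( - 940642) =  - 2^ ( - 1)*17^1*137^ (  -  1 )*139^1*419^1*3433^ (-1 )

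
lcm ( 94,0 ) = 0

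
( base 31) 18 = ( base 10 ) 39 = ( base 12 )33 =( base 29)1a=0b100111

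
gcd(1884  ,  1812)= 12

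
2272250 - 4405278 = - 2133028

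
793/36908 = 793/36908 = 0.02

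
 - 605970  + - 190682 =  - 796652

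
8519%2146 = 2081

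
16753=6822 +9931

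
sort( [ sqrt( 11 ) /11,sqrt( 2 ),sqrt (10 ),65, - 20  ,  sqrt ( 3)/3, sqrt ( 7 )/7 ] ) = [ - 20, sqrt( 11)/11, sqrt( 7)/7, sqrt(3)/3, sqrt (2), sqrt( 10), 65 ] 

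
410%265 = 145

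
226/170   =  113/85 = 1.33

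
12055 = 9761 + 2294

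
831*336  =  279216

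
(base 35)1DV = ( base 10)1711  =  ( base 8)3257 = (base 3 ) 2100101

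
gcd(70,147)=7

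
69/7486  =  69/7486=0.01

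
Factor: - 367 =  - 367^1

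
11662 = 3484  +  8178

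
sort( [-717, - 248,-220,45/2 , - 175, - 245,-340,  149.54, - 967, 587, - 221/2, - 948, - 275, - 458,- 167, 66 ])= [ - 967, - 948, - 717, - 458, - 340, - 275,- 248, - 245, - 220, - 175,-167, - 221/2, 45/2,  66, 149.54, 587]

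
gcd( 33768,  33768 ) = 33768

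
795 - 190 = 605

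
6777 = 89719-82942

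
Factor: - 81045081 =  - 3^2*13^1 * 709^1*977^1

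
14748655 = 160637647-145888992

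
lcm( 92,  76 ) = 1748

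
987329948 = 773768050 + 213561898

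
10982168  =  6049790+4932378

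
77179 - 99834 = -22655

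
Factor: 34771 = 11^1*29^1*109^1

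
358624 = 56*6404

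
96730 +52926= 149656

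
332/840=83/210 = 0.40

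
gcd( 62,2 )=2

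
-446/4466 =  - 223/2233  =  - 0.10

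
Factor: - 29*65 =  - 5^1*13^1*29^1 = - 1885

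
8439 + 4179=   12618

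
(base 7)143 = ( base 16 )50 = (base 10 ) 80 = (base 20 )40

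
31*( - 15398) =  - 477338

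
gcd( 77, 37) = 1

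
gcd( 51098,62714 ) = 2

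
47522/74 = 23761/37 = 642.19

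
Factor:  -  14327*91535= - 5^1*14327^1*18307^1 = - 1311421945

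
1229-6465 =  - 5236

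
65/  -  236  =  -65/236   =  - 0.28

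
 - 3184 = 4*(-796 ) 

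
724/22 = 362/11 = 32.91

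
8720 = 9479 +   -  759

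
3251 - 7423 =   -  4172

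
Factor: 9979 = 17^1 * 587^1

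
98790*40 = 3951600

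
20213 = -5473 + 25686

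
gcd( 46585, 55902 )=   9317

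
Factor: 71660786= 2^1*37^1*968389^1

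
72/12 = 6 = 6.00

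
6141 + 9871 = 16012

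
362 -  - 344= 706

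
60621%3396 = 2889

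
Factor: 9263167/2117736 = 2^(-3)*3^( - 2 ) * 67^( - 1)*439^( - 1 ) * 9263167^1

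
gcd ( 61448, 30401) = 1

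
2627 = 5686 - 3059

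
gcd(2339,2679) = 1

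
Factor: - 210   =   - 2^1*3^1 * 5^1*7^1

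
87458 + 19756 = 107214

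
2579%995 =589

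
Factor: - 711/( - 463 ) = 3^2*79^1*463^( - 1)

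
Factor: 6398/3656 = 7/4 = 2^( - 2)*7^1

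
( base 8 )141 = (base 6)241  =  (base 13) 76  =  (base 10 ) 97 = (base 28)3d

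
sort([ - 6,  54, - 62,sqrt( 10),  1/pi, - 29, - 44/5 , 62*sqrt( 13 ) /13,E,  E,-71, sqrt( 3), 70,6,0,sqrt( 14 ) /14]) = [ - 71, - 62,-29,-44/5, - 6, 0,sqrt ( 14) /14, 1/pi, sqrt (3 ), E,E,sqrt( 10 ) , 6,62  *  sqrt( 13 )/13,  54,70]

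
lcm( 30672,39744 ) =2821824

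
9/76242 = 3/25414 = 0.00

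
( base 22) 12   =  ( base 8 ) 30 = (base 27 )o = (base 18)16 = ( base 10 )24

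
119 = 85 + 34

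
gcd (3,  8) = 1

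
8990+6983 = 15973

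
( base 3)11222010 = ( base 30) 40L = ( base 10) 3621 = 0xE25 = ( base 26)597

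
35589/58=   35589/58 = 613.60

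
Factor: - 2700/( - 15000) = 9/50= 2^( - 1) * 3^2 * 5^( - 2) 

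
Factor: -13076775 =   -  3^3*5^2*19373^1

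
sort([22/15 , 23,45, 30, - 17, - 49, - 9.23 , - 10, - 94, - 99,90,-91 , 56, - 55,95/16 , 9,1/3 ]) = [ - 99, - 94 ,-91 , -55, - 49, - 17, - 10, - 9.23, 1/3,22/15,95/16, 9 , 23, 30, 45, 56, 90]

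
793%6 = 1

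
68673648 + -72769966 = -4096318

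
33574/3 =11191 + 1/3 = 11191.33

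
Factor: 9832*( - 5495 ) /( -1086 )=27013420/543  =  2^2*3^( -1)*5^1*7^1*157^1*181^( - 1)*1229^1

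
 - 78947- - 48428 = - 30519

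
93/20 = 93/20 = 4.65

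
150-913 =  - 763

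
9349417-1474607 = 7874810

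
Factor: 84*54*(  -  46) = - 208656=- 2^4*3^4 *7^1*23^1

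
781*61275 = 47855775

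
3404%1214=976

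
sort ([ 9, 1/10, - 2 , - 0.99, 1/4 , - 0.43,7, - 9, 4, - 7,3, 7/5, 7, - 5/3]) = [ - 9, - 7, - 2, - 5/3, - 0.99, - 0.43,1/10,1/4,7/5 , 3,4,7,7, 9]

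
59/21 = 2+17/21 = 2.81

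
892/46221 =892/46221= 0.02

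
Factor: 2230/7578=3^( - 2)*5^1*223^1*421^( - 1 ) = 1115/3789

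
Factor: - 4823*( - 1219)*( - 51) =- 3^1*7^1*13^1*17^1*23^1  *  53^2 = -299841087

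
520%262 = 258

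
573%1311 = 573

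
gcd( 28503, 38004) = 9501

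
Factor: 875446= 2^1*11^1 * 13^1*3061^1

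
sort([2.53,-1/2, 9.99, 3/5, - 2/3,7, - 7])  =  [ - 7, - 2/3,-1/2 , 3/5, 2.53, 7, 9.99] 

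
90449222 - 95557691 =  - 5108469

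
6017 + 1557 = 7574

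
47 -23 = 24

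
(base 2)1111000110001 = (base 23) ee1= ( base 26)BB7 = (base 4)1320301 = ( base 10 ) 7729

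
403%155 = 93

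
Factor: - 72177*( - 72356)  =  5222439012=2^2*3^1*7^2*491^1 *18089^1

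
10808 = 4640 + 6168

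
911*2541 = 2314851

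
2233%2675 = 2233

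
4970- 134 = 4836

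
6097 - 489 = 5608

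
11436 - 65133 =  - 53697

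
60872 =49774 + 11098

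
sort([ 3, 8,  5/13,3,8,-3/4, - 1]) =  [-1,-3/4, 5/13,3,3,8, 8]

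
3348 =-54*( - 62)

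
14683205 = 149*98545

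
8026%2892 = 2242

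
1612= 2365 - 753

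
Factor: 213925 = 5^2*43^1*199^1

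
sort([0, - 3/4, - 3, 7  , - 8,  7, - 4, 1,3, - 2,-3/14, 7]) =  [ - 8, - 4,-3, - 2, - 3/4 , - 3/14,0,  1,3, 7, 7 , 7] 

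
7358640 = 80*91983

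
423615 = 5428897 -5005282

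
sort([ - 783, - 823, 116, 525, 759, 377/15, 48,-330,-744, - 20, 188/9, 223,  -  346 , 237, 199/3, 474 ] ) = [ - 823, - 783, - 744,-346, - 330, - 20, 188/9 , 377/15, 48, 199/3, 116,223, 237,474, 525,759 ] 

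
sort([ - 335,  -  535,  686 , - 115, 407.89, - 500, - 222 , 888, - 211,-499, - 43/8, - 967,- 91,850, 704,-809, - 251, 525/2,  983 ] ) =[-967,  -  809, - 535, -500, - 499, - 335, -251, - 222, - 211, - 115,  -  91, -43/8, 525/2,  407.89, 686,704,850,  888, 983 ] 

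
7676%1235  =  266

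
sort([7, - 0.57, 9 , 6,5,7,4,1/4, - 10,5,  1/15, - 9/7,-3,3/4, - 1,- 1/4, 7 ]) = [ - 10,- 3,-9/7,  -  1, - 0.57,  -  1/4,1/15,  1/4,3/4,4,5, 5,6,  7,  7,7,9] 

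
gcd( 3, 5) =1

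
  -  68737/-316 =68737/316 = 217.52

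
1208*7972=9630176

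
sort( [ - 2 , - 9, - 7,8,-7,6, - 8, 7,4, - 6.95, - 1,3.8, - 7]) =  [ - 9, - 8, - 7, - 7, - 7,-6.95, - 2, -1 , 3.8, 4,6,7, 8 ]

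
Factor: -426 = - 2^1*3^1*71^1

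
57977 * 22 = 1275494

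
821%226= 143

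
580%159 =103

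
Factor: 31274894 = 2^1  *  7^1 * 23^1*97127^1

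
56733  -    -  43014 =99747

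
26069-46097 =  - 20028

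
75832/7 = 75832/7 = 10833.14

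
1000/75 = 13 +1/3=13.33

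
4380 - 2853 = 1527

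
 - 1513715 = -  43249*35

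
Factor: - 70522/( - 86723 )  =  2^1*7^( - 1) * 13^( - 1) *37^1 = 74/91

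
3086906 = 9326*331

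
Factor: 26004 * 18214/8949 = 157878952/2983=2^3*7^1*11^1 * 19^( - 1 )*157^( - 1)  *  197^1*1301^1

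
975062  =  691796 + 283266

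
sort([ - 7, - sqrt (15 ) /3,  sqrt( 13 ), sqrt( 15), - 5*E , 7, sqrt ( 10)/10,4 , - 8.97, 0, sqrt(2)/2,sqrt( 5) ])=[ - 5*E, - 8.97, - 7, - sqrt( 15)/3,0, sqrt ( 10) /10,sqrt( 2)/2,sqrt(5),sqrt ( 13),sqrt (15),4, 7 ] 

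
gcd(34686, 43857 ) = 9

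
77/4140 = 77/4140 = 0.02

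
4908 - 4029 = 879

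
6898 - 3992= 2906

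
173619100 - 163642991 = 9976109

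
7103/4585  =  1 + 2518/4585 = 1.55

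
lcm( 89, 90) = 8010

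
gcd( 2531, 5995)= 1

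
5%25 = 5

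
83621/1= 83621 = 83621.00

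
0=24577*0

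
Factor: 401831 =19^1*  21149^1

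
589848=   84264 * 7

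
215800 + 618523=834323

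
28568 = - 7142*( -4)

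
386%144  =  98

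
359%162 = 35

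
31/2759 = 1/89  =  0.01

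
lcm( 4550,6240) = 218400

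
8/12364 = 2/3091 = 0.00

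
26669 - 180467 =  - 153798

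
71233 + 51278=122511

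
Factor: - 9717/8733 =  -79/71 = - 71^( - 1 )*79^1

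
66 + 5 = 71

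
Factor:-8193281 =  - 8193281^1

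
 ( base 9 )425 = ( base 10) 347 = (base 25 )DM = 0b101011011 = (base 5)2342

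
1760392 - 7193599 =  - 5433207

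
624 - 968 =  - 344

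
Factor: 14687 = 19^1 * 773^1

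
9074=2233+6841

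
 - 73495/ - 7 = 10499 + 2/7 = 10499.29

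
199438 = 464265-264827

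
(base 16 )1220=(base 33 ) 48k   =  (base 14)1996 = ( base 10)4640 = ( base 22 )9CK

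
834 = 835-1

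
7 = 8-1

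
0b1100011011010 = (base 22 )D34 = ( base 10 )6362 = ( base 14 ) 2466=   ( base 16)18da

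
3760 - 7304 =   -  3544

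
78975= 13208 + 65767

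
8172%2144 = 1740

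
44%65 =44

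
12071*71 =857041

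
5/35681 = 5/35681=0.00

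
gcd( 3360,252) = 84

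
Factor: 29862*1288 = 2^4*3^3*7^2*  23^1  *79^1=   38462256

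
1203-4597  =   - 3394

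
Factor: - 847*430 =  -2^1 * 5^1*7^1*11^2*43^1 = - 364210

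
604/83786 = 302/41893 = 0.01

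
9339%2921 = 576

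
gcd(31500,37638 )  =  18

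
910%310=290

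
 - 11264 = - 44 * 256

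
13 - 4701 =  - 4688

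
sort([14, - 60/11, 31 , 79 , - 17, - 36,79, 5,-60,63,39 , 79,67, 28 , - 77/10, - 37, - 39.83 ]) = [ - 60,-39.83, - 37, - 36, - 17, - 77/10, - 60/11,5,14,28, 31,39,  63, 67,79,79,79] 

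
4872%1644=1584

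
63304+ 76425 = 139729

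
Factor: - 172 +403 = 231 = 3^1*7^1*11^1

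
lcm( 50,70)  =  350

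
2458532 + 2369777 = 4828309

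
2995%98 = 55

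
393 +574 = 967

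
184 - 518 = -334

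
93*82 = 7626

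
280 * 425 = 119000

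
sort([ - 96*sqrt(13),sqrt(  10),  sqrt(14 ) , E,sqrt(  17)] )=[ - 96*sqrt(13 ),E,sqrt( 10 ),sqrt( 14 ),sqrt( 17 ) ] 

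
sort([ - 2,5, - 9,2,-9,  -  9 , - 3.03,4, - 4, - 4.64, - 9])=[-9, - 9,- 9,-9, - 4.64, - 4,-3.03, -2, 2, 4, 5 ] 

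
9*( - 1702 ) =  - 15318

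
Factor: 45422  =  2^1*13^1*1747^1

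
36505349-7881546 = 28623803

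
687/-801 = - 1+ 38/267 = - 0.86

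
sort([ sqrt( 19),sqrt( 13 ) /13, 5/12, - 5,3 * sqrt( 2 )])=[ - 5,sqrt( 13) /13, 5/12, 3*sqrt( 2),  sqrt( 19)]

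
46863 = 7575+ 39288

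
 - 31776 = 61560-93336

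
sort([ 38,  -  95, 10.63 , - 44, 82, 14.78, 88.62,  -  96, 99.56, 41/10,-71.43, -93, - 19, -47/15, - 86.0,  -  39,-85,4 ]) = [ - 96,-95,-93, - 86.0,-85, - 71.43,  -  44, - 39,  -  19 ,-47/15,4,41/10, 10.63,  14.78, 38,82, 88.62,99.56 ]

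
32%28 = 4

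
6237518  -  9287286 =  -3049768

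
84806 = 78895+5911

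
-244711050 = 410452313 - 655163363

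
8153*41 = 334273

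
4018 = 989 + 3029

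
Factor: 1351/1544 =7/8=2^( - 3)*7^1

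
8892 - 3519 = 5373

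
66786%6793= 5649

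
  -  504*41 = - 20664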